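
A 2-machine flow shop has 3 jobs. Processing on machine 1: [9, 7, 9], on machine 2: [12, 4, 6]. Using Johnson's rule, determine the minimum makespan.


Apply Johnson's rule:
  Group 1 (a <= b): [(1, 9, 12)]
  Group 2 (a > b): [(3, 9, 6), (2, 7, 4)]
Optimal job order: [1, 3, 2]
Schedule:
  Job 1: M1 done at 9, M2 done at 21
  Job 3: M1 done at 18, M2 done at 27
  Job 2: M1 done at 25, M2 done at 31
Makespan = 31

31


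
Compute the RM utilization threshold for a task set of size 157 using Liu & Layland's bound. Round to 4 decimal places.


Compute 2^(1/157) = 1.0044247104
Subtract 1: 1.0044247104 - 1 = 0.0044247104
Multiply by n: 157 * 0.0044247104 = 0.6946795328
Round to 4 dp: 0.6947

0.6947


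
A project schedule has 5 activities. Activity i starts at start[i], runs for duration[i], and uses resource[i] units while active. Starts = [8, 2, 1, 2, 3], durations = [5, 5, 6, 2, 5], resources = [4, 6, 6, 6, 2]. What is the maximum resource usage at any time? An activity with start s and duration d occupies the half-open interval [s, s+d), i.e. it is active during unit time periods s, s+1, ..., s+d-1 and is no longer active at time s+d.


Each activity i is active on [start_i, start_i + duration_i).
Compute total resource usage per time slot:
  t=0: active resources = [], total = 0
  t=1: active resources = [6], total = 6
  t=2: active resources = [6, 6, 6], total = 18
  t=3: active resources = [6, 6, 6, 2], total = 20
  t=4: active resources = [6, 6, 2], total = 14
  t=5: active resources = [6, 6, 2], total = 14
  t=6: active resources = [6, 6, 2], total = 14
  t=7: active resources = [2], total = 2
  t=8: active resources = [4], total = 4
  t=9: active resources = [4], total = 4
  t=10: active resources = [4], total = 4
  t=11: active resources = [4], total = 4
  t=12: active resources = [4], total = 4
Peak resource demand = 20

20


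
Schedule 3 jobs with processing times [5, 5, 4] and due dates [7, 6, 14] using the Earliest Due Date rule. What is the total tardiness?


Sort by due date (EDD order): [(5, 6), (5, 7), (4, 14)]
Compute completion times and tardiness:
  Job 1: p=5, d=6, C=5, tardiness=max(0,5-6)=0
  Job 2: p=5, d=7, C=10, tardiness=max(0,10-7)=3
  Job 3: p=4, d=14, C=14, tardiness=max(0,14-14)=0
Total tardiness = 3

3


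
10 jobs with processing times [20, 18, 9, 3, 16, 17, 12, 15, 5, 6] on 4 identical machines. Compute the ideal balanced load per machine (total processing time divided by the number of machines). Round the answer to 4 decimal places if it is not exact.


Total processing time = 20 + 18 + 9 + 3 + 16 + 17 + 12 + 15 + 5 + 6 = 121
Number of machines = 4
Ideal balanced load = 121 / 4 = 30.25

30.25


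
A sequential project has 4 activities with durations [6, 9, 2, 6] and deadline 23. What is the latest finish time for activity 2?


LF(activity 2) = deadline - sum of successor durations
Successors: activities 3 through 4 with durations [2, 6]
Sum of successor durations = 8
LF = 23 - 8 = 15

15


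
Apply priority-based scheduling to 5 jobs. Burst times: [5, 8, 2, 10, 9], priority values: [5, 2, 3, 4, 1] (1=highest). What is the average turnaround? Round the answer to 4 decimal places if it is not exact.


Sort by priority (ascending = highest first):
Order: [(1, 9), (2, 8), (3, 2), (4, 10), (5, 5)]
Completion times:
  Priority 1, burst=9, C=9
  Priority 2, burst=8, C=17
  Priority 3, burst=2, C=19
  Priority 4, burst=10, C=29
  Priority 5, burst=5, C=34
Average turnaround = 108/5 = 21.6

21.6


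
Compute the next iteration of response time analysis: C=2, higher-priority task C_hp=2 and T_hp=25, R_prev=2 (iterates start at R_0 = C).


R_next = C + ceil(R_prev / T_hp) * C_hp
ceil(2 / 25) = ceil(0.08) = 1
Interference = 1 * 2 = 2
R_next = 2 + 2 = 4

4


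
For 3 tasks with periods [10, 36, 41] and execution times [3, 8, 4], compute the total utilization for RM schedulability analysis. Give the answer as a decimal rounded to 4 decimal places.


Compute individual utilizations (exact fractions):
  Task 1: C/T = 3/10 (approx. 0.3)
  Task 2: C/T = 8/36 = 2/9 (approx. 0.2222)
  Task 3: C/T = 4/41 (approx. 0.0976)
Total utilization U = 3/10 + 2/9 + 4/41 = 2287/3690
Rounded to 4 decimal places: U = 0.6198
RM (Liu & Layland) bound for 3 tasks = 0.779763; compare with U = 2287/3690 (approx. 0.619783)
U <= bound, so schedulable by RM sufficient condition.

0.6198


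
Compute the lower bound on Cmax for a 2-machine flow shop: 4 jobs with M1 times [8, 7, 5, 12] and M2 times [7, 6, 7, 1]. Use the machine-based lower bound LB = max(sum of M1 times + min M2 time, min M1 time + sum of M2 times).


LB1 = sum(M1 times) + min(M2 times) = 32 + 1 = 33
LB2 = min(M1 times) + sum(M2 times) = 5 + 21 = 26
Lower bound = max(LB1, LB2) = max(33, 26) = 33

33


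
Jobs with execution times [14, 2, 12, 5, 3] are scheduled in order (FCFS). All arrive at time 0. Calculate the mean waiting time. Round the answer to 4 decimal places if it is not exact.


FCFS order (as given): [14, 2, 12, 5, 3]
Waiting times:
  Job 1: wait = 0
  Job 2: wait = 14
  Job 3: wait = 16
  Job 4: wait = 28
  Job 5: wait = 33
Sum of waiting times = 91
Average waiting time = 91/5 = 18.2

18.2


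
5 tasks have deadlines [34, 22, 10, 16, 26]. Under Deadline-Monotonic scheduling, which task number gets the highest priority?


Sort tasks by relative deadline (ascending):
  Task 3: deadline = 10
  Task 4: deadline = 16
  Task 2: deadline = 22
  Task 5: deadline = 26
  Task 1: deadline = 34
Priority order (highest first): [3, 4, 2, 5, 1]
Highest priority task = 3

3


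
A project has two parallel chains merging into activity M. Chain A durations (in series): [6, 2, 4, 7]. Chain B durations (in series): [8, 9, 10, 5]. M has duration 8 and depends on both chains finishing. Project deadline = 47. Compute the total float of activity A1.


Forward pass: ES(A1) = sum of predecessors on chain A = 0
EF = ES + duration = 0 + 6 = 6
Backward pass: LF(M) = deadline = 47; LS(M) = 47 - 8 = 39
LF(A1) = LS(M) - sum(successors on chain A) = 39 - 13 = 26
LS = LF - duration = 26 - 6 = 20
Total float = LS - ES = 20 - 0 = 20

20


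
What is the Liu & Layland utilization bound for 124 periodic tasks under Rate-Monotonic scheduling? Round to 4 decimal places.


Compute 2^(1/124) = 1.0056055492
Subtract 1: 1.0056055492 - 1 = 0.0056055492
Multiply by n: 124 * 0.0056055492 = 0.6950881008
Round to 4 dp: 0.6951

0.6951


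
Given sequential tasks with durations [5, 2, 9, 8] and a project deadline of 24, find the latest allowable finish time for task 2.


LF(activity 2) = deadline - sum of successor durations
Successors: activities 3 through 4 with durations [9, 8]
Sum of successor durations = 17
LF = 24 - 17 = 7

7


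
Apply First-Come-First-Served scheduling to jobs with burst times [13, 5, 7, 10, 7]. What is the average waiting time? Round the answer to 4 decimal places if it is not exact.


FCFS order (as given): [13, 5, 7, 10, 7]
Waiting times:
  Job 1: wait = 0
  Job 2: wait = 13
  Job 3: wait = 18
  Job 4: wait = 25
  Job 5: wait = 35
Sum of waiting times = 91
Average waiting time = 91/5 = 18.2

18.2


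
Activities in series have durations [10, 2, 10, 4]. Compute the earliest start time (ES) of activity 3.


Activity 3 starts after activities 1 through 2 complete.
Predecessor durations: [10, 2]
ES = 10 + 2 = 12

12


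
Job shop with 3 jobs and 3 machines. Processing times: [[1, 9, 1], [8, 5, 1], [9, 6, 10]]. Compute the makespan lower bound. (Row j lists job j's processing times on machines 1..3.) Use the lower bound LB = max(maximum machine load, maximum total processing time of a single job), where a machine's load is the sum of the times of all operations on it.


Machine loads:
  Machine 1: 1 + 8 + 9 = 18
  Machine 2: 9 + 5 + 6 = 20
  Machine 3: 1 + 1 + 10 = 12
Max machine load = 20
Job totals:
  Job 1: 11
  Job 2: 14
  Job 3: 25
Max job total = 25
Lower bound = max(20, 25) = 25

25


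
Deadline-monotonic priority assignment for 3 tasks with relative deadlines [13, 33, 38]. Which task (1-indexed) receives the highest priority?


Sort tasks by relative deadline (ascending):
  Task 1: deadline = 13
  Task 2: deadline = 33
  Task 3: deadline = 38
Priority order (highest first): [1, 2, 3]
Highest priority task = 1

1


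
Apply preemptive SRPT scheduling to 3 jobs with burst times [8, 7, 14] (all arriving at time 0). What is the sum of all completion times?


Since all jobs arrive at t=0, SRPT equals SPT ordering.
SPT order: [7, 8, 14]
Completion times:
  Job 1: p=7, C=7
  Job 2: p=8, C=15
  Job 3: p=14, C=29
Total completion time = 7 + 15 + 29 = 51

51


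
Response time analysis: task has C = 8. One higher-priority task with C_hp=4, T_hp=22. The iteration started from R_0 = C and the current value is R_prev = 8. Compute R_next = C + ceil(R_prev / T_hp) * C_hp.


R_next = C + ceil(R_prev / T_hp) * C_hp
ceil(8 / 22) = ceil(0.3636) = 1
Interference = 1 * 4 = 4
R_next = 8 + 4 = 12

12


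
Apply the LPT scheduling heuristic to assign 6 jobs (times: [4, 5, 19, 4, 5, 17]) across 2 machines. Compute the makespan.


Sort jobs in decreasing order (LPT): [19, 17, 5, 5, 4, 4]
Assign each job to the least loaded machine:
  Machine 1: jobs [19, 5, 4], load = 28
  Machine 2: jobs [17, 5, 4], load = 26
Makespan = max load = 28

28


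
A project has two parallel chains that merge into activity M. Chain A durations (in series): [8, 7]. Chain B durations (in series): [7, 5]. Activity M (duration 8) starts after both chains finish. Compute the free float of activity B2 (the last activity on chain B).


ES(B2) = sum of predecessors on chain B = 7
EF(B2) = ES + duration = 7 + 5 = 12
Successor of B2 is M. ES(M) = max(sum(A), sum(B)) = max(15, 12) = 15
Free float = ES(successor) - EF(current) = 15 - 12 = 3

3


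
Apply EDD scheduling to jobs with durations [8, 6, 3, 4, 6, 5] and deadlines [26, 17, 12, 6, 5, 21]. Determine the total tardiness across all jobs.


Sort by due date (EDD order): [(6, 5), (4, 6), (3, 12), (6, 17), (5, 21), (8, 26)]
Compute completion times and tardiness:
  Job 1: p=6, d=5, C=6, tardiness=max(0,6-5)=1
  Job 2: p=4, d=6, C=10, tardiness=max(0,10-6)=4
  Job 3: p=3, d=12, C=13, tardiness=max(0,13-12)=1
  Job 4: p=6, d=17, C=19, tardiness=max(0,19-17)=2
  Job 5: p=5, d=21, C=24, tardiness=max(0,24-21)=3
  Job 6: p=8, d=26, C=32, tardiness=max(0,32-26)=6
Total tardiness = 17

17


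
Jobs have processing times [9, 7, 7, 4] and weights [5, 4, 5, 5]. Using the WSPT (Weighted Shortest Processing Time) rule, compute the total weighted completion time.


Compute p/w ratios and sort ascending (WSPT): [(4, 5), (7, 5), (7, 4), (9, 5)]
Compute weighted completion times:
  Job (p=4,w=5): C=4, w*C=5*4=20
  Job (p=7,w=5): C=11, w*C=5*11=55
  Job (p=7,w=4): C=18, w*C=4*18=72
  Job (p=9,w=5): C=27, w*C=5*27=135
Total weighted completion time = 282

282


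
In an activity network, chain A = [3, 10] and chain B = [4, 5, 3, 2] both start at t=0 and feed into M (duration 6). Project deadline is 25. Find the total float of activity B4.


Forward pass: ES(B4) = sum of predecessors on chain B = 12
EF = ES + duration = 12 + 2 = 14
Backward pass: LF(M) = deadline = 25; LS(M) = 25 - 6 = 19
LF(B4) = LS(M) - sum(successors on chain B) = 19 - 0 = 19
LS = LF - duration = 19 - 2 = 17
Total float = LS - ES = 17 - 12 = 5

5


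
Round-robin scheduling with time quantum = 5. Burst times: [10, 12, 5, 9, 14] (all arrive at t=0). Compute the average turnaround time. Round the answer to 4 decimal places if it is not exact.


Time quantum = 5
Execution trace:
  J1 runs 5 units, time = 5
  J2 runs 5 units, time = 10
  J3 runs 5 units, time = 15
  J4 runs 5 units, time = 20
  J5 runs 5 units, time = 25
  J1 runs 5 units, time = 30
  J2 runs 5 units, time = 35
  J4 runs 4 units, time = 39
  J5 runs 5 units, time = 44
  J2 runs 2 units, time = 46
  J5 runs 4 units, time = 50
Finish times: [30, 46, 15, 39, 50]
Average turnaround = 180/5 = 36.0

36.0


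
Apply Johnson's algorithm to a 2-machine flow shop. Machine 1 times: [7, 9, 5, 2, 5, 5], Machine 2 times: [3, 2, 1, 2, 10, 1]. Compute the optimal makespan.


Apply Johnson's rule:
  Group 1 (a <= b): [(4, 2, 2), (5, 5, 10)]
  Group 2 (a > b): [(1, 7, 3), (2, 9, 2), (3, 5, 1), (6, 5, 1)]
Optimal job order: [4, 5, 1, 2, 3, 6]
Schedule:
  Job 4: M1 done at 2, M2 done at 4
  Job 5: M1 done at 7, M2 done at 17
  Job 1: M1 done at 14, M2 done at 20
  Job 2: M1 done at 23, M2 done at 25
  Job 3: M1 done at 28, M2 done at 29
  Job 6: M1 done at 33, M2 done at 34
Makespan = 34

34


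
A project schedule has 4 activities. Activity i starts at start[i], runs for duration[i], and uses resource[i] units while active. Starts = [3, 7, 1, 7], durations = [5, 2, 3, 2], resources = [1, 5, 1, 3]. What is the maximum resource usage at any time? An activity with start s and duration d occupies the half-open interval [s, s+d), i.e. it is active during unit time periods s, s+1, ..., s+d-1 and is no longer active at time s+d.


Each activity i is active on [start_i, start_i + duration_i).
Compute total resource usage per time slot:
  t=0: active resources = [], total = 0
  t=1: active resources = [1], total = 1
  t=2: active resources = [1], total = 1
  t=3: active resources = [1, 1], total = 2
  t=4: active resources = [1], total = 1
  t=5: active resources = [1], total = 1
  t=6: active resources = [1], total = 1
  t=7: active resources = [1, 5, 3], total = 9
  t=8: active resources = [5, 3], total = 8
Peak resource demand = 9

9


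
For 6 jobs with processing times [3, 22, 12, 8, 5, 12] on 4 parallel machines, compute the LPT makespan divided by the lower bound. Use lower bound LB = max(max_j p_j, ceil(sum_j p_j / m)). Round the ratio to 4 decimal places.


LPT order: [22, 12, 12, 8, 5, 3]
Machine loads after assignment: [22, 15, 12, 13]
LPT makespan = 22
Lower bound = max(max_job, ceil(total/4)) = max(22, 16) = 22
Ratio = 22 / 22 = 1.0

1.0


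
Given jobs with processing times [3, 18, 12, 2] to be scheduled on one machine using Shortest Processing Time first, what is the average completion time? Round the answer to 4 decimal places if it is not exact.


Sort jobs by processing time (SPT order): [2, 3, 12, 18]
Compute completion times sequentially:
  Job 1: processing = 2, completes at 2
  Job 2: processing = 3, completes at 5
  Job 3: processing = 12, completes at 17
  Job 4: processing = 18, completes at 35
Sum of completion times = 59
Average completion time = 59/4 = 14.75

14.75


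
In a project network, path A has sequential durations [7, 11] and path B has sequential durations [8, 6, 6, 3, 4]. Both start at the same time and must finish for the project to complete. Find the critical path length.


Path A total = 7 + 11 = 18
Path B total = 8 + 6 + 6 + 3 + 4 = 27
Critical path = longest path = max(18, 27) = 27

27


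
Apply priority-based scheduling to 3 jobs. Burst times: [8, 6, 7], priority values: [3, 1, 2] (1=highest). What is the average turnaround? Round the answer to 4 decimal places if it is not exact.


Sort by priority (ascending = highest first):
Order: [(1, 6), (2, 7), (3, 8)]
Completion times:
  Priority 1, burst=6, C=6
  Priority 2, burst=7, C=13
  Priority 3, burst=8, C=21
Average turnaround = 40/3 = 13.3333

13.3333


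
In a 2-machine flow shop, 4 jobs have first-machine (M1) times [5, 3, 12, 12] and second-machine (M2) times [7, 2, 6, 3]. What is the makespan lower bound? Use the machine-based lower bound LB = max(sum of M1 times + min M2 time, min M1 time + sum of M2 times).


LB1 = sum(M1 times) + min(M2 times) = 32 + 2 = 34
LB2 = min(M1 times) + sum(M2 times) = 3 + 18 = 21
Lower bound = max(LB1, LB2) = max(34, 21) = 34

34


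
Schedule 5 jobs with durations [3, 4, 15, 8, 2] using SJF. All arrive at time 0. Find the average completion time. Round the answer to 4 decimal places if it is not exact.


SJF order (ascending): [2, 3, 4, 8, 15]
Completion times:
  Job 1: burst=2, C=2
  Job 2: burst=3, C=5
  Job 3: burst=4, C=9
  Job 4: burst=8, C=17
  Job 5: burst=15, C=32
Average completion = 65/5 = 13.0

13.0


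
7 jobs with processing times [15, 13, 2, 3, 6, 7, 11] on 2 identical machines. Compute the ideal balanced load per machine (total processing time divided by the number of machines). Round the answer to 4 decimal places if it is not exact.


Total processing time = 15 + 13 + 2 + 3 + 6 + 7 + 11 = 57
Number of machines = 2
Ideal balanced load = 57 / 2 = 28.5

28.5


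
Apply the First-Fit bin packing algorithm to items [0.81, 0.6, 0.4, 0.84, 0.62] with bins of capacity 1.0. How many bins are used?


Place items sequentially using First-Fit:
  Item 0.81 -> new Bin 1
  Item 0.6 -> new Bin 2
  Item 0.4 -> Bin 2 (now 1.0)
  Item 0.84 -> new Bin 3
  Item 0.62 -> new Bin 4
Total bins used = 4

4


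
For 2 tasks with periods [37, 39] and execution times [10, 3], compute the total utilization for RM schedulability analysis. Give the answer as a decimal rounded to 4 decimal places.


Compute individual utilizations (exact fractions):
  Task 1: C/T = 10/37 (approx. 0.2703)
  Task 2: C/T = 3/39 = 1/13 (approx. 0.0769)
Total utilization U = 10/37 + 1/13 = 167/481
Rounded to 4 decimal places: U = 0.3472
RM (Liu & Layland) bound for 2 tasks = 0.828427; compare with U = 167/481 (approx. 0.347193)
U <= bound, so schedulable by RM sufficient condition.

0.3472


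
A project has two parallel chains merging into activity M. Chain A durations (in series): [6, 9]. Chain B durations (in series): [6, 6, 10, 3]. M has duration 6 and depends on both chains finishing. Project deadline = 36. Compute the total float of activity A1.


Forward pass: ES(A1) = sum of predecessors on chain A = 0
EF = ES + duration = 0 + 6 = 6
Backward pass: LF(M) = deadline = 36; LS(M) = 36 - 6 = 30
LF(A1) = LS(M) - sum(successors on chain A) = 30 - 9 = 21
LS = LF - duration = 21 - 6 = 15
Total float = LS - ES = 15 - 0 = 15

15


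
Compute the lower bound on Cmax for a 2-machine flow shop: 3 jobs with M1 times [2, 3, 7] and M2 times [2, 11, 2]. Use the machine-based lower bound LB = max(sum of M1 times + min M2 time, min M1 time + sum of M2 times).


LB1 = sum(M1 times) + min(M2 times) = 12 + 2 = 14
LB2 = min(M1 times) + sum(M2 times) = 2 + 15 = 17
Lower bound = max(LB1, LB2) = max(14, 17) = 17

17


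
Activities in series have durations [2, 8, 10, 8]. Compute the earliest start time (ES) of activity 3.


Activity 3 starts after activities 1 through 2 complete.
Predecessor durations: [2, 8]
ES = 2 + 8 = 10

10


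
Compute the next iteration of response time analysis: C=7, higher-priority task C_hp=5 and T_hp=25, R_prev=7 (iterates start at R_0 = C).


R_next = C + ceil(R_prev / T_hp) * C_hp
ceil(7 / 25) = ceil(0.28) = 1
Interference = 1 * 5 = 5
R_next = 7 + 5 = 12

12


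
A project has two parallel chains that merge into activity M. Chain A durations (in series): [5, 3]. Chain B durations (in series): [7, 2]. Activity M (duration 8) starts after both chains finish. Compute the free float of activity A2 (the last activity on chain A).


ES(A2) = sum of predecessors on chain A = 5
EF(A2) = ES + duration = 5 + 3 = 8
Successor of A2 is M. ES(M) = max(sum(A), sum(B)) = max(8, 9) = 9
Free float = ES(successor) - EF(current) = 9 - 8 = 1

1


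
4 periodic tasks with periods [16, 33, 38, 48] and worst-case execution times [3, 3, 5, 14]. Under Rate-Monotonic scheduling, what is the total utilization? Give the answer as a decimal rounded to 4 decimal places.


Compute individual utilizations (exact fractions):
  Task 1: C/T = 3/16 (approx. 0.1875)
  Task 2: C/T = 3/33 = 1/11 (approx. 0.0909)
  Task 3: C/T = 5/38 (approx. 0.1316)
  Task 4: C/T = 14/48 = 7/24 (approx. 0.2917)
Total utilization U = 3/16 + 1/11 + 5/38 + 7/24 = 7039/10032
Rounded to 4 decimal places: U = 0.7017
RM (Liu & Layland) bound for 4 tasks = 0.756828; compare with U = 7039/10032 (approx. 0.701655)
U <= bound, so schedulable by RM sufficient condition.

0.7017


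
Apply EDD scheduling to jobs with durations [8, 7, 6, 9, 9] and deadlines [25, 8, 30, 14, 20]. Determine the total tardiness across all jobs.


Sort by due date (EDD order): [(7, 8), (9, 14), (9, 20), (8, 25), (6, 30)]
Compute completion times and tardiness:
  Job 1: p=7, d=8, C=7, tardiness=max(0,7-8)=0
  Job 2: p=9, d=14, C=16, tardiness=max(0,16-14)=2
  Job 3: p=9, d=20, C=25, tardiness=max(0,25-20)=5
  Job 4: p=8, d=25, C=33, tardiness=max(0,33-25)=8
  Job 5: p=6, d=30, C=39, tardiness=max(0,39-30)=9
Total tardiness = 24

24


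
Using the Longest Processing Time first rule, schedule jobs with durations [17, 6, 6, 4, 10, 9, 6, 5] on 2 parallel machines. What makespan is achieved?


Sort jobs in decreasing order (LPT): [17, 10, 9, 6, 6, 6, 5, 4]
Assign each job to the least loaded machine:
  Machine 1: jobs [17, 6, 6, 4], load = 33
  Machine 2: jobs [10, 9, 6, 5], load = 30
Makespan = max load = 33

33


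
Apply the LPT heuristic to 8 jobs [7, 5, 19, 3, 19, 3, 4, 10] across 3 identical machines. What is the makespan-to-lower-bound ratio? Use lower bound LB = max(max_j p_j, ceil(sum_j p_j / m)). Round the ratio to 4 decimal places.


LPT order: [19, 19, 10, 7, 5, 4, 3, 3]
Machine loads after assignment: [23, 25, 22]
LPT makespan = 25
Lower bound = max(max_job, ceil(total/3)) = max(19, 24) = 24
Ratio = 25 / 24 = 1.0417

1.0417


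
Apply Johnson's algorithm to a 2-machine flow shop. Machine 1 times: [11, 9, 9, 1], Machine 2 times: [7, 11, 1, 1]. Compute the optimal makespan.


Apply Johnson's rule:
  Group 1 (a <= b): [(4, 1, 1), (2, 9, 11)]
  Group 2 (a > b): [(1, 11, 7), (3, 9, 1)]
Optimal job order: [4, 2, 1, 3]
Schedule:
  Job 4: M1 done at 1, M2 done at 2
  Job 2: M1 done at 10, M2 done at 21
  Job 1: M1 done at 21, M2 done at 28
  Job 3: M1 done at 30, M2 done at 31
Makespan = 31

31


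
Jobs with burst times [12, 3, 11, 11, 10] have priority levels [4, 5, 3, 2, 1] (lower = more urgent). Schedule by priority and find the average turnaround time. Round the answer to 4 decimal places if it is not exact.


Sort by priority (ascending = highest first):
Order: [(1, 10), (2, 11), (3, 11), (4, 12), (5, 3)]
Completion times:
  Priority 1, burst=10, C=10
  Priority 2, burst=11, C=21
  Priority 3, burst=11, C=32
  Priority 4, burst=12, C=44
  Priority 5, burst=3, C=47
Average turnaround = 154/5 = 30.8

30.8


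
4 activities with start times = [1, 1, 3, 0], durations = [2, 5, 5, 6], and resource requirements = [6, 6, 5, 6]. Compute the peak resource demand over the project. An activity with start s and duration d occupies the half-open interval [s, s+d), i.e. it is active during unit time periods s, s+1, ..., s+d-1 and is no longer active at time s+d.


Each activity i is active on [start_i, start_i + duration_i).
Compute total resource usage per time slot:
  t=0: active resources = [6], total = 6
  t=1: active resources = [6, 6, 6], total = 18
  t=2: active resources = [6, 6, 6], total = 18
  t=3: active resources = [6, 5, 6], total = 17
  t=4: active resources = [6, 5, 6], total = 17
  t=5: active resources = [6, 5, 6], total = 17
  t=6: active resources = [5], total = 5
  t=7: active resources = [5], total = 5
Peak resource demand = 18

18


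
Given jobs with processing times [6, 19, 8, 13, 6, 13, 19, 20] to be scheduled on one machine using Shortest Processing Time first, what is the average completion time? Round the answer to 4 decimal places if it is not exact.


Sort jobs by processing time (SPT order): [6, 6, 8, 13, 13, 19, 19, 20]
Compute completion times sequentially:
  Job 1: processing = 6, completes at 6
  Job 2: processing = 6, completes at 12
  Job 3: processing = 8, completes at 20
  Job 4: processing = 13, completes at 33
  Job 5: processing = 13, completes at 46
  Job 6: processing = 19, completes at 65
  Job 7: processing = 19, completes at 84
  Job 8: processing = 20, completes at 104
Sum of completion times = 370
Average completion time = 370/8 = 46.25

46.25


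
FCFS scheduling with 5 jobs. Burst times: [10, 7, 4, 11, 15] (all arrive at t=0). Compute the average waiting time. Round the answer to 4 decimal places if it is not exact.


FCFS order (as given): [10, 7, 4, 11, 15]
Waiting times:
  Job 1: wait = 0
  Job 2: wait = 10
  Job 3: wait = 17
  Job 4: wait = 21
  Job 5: wait = 32
Sum of waiting times = 80
Average waiting time = 80/5 = 16.0

16.0


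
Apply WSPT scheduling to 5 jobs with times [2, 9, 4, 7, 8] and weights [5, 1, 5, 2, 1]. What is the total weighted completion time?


Compute p/w ratios and sort ascending (WSPT): [(2, 5), (4, 5), (7, 2), (8, 1), (9, 1)]
Compute weighted completion times:
  Job (p=2,w=5): C=2, w*C=5*2=10
  Job (p=4,w=5): C=6, w*C=5*6=30
  Job (p=7,w=2): C=13, w*C=2*13=26
  Job (p=8,w=1): C=21, w*C=1*21=21
  Job (p=9,w=1): C=30, w*C=1*30=30
Total weighted completion time = 117

117


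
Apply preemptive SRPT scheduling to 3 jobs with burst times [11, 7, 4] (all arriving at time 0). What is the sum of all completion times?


Since all jobs arrive at t=0, SRPT equals SPT ordering.
SPT order: [4, 7, 11]
Completion times:
  Job 1: p=4, C=4
  Job 2: p=7, C=11
  Job 3: p=11, C=22
Total completion time = 4 + 11 + 22 = 37

37


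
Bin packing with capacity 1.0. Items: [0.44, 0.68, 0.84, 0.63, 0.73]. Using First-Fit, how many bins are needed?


Place items sequentially using First-Fit:
  Item 0.44 -> new Bin 1
  Item 0.68 -> new Bin 2
  Item 0.84 -> new Bin 3
  Item 0.63 -> new Bin 4
  Item 0.73 -> new Bin 5
Total bins used = 5

5


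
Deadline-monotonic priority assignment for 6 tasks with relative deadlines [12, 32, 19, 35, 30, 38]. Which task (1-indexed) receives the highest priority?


Sort tasks by relative deadline (ascending):
  Task 1: deadline = 12
  Task 3: deadline = 19
  Task 5: deadline = 30
  Task 2: deadline = 32
  Task 4: deadline = 35
  Task 6: deadline = 38
Priority order (highest first): [1, 3, 5, 2, 4, 6]
Highest priority task = 1

1


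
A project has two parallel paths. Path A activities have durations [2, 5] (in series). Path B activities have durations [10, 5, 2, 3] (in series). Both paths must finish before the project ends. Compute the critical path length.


Path A total = 2 + 5 = 7
Path B total = 10 + 5 + 2 + 3 = 20
Critical path = longest path = max(7, 20) = 20

20


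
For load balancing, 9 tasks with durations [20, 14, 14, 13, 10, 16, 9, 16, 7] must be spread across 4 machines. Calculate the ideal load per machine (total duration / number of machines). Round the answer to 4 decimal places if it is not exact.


Total processing time = 20 + 14 + 14 + 13 + 10 + 16 + 9 + 16 + 7 = 119
Number of machines = 4
Ideal balanced load = 119 / 4 = 29.75

29.75


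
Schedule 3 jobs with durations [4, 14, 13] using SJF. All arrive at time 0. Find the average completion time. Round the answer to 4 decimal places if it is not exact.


SJF order (ascending): [4, 13, 14]
Completion times:
  Job 1: burst=4, C=4
  Job 2: burst=13, C=17
  Job 3: burst=14, C=31
Average completion = 52/3 = 17.3333

17.3333


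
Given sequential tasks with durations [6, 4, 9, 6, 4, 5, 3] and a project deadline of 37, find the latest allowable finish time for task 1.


LF(activity 1) = deadline - sum of successor durations
Successors: activities 2 through 7 with durations [4, 9, 6, 4, 5, 3]
Sum of successor durations = 31
LF = 37 - 31 = 6

6


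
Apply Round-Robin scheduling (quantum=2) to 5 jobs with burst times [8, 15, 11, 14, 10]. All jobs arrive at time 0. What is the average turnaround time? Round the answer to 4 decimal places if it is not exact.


Time quantum = 2
Execution trace:
  J1 runs 2 units, time = 2
  J2 runs 2 units, time = 4
  J3 runs 2 units, time = 6
  J4 runs 2 units, time = 8
  J5 runs 2 units, time = 10
  J1 runs 2 units, time = 12
  J2 runs 2 units, time = 14
  J3 runs 2 units, time = 16
  J4 runs 2 units, time = 18
  J5 runs 2 units, time = 20
  J1 runs 2 units, time = 22
  J2 runs 2 units, time = 24
  J3 runs 2 units, time = 26
  J4 runs 2 units, time = 28
  J5 runs 2 units, time = 30
  J1 runs 2 units, time = 32
  J2 runs 2 units, time = 34
  J3 runs 2 units, time = 36
  J4 runs 2 units, time = 38
  J5 runs 2 units, time = 40
  J2 runs 2 units, time = 42
  J3 runs 2 units, time = 44
  J4 runs 2 units, time = 46
  J5 runs 2 units, time = 48
  J2 runs 2 units, time = 50
  J3 runs 1 units, time = 51
  J4 runs 2 units, time = 53
  J2 runs 2 units, time = 55
  J4 runs 2 units, time = 57
  J2 runs 1 units, time = 58
Finish times: [32, 58, 51, 57, 48]
Average turnaround = 246/5 = 49.2

49.2


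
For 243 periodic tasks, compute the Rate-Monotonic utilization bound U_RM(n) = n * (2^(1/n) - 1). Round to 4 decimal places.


Compute 2^(1/243) = 1.0028565297
Subtract 1: 1.0028565297 - 1 = 0.0028565297
Multiply by n: 243 * 0.0028565297 = 0.6941367171
Round to 4 dp: 0.6941

0.6941


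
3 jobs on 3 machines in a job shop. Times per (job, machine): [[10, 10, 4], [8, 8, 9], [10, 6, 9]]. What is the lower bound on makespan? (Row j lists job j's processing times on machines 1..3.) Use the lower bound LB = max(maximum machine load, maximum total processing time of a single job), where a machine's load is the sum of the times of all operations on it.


Machine loads:
  Machine 1: 10 + 8 + 10 = 28
  Machine 2: 10 + 8 + 6 = 24
  Machine 3: 4 + 9 + 9 = 22
Max machine load = 28
Job totals:
  Job 1: 24
  Job 2: 25
  Job 3: 25
Max job total = 25
Lower bound = max(28, 25) = 28

28


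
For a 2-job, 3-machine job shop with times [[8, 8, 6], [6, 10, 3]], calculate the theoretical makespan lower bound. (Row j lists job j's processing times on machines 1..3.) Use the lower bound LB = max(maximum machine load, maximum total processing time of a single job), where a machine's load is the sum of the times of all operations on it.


Machine loads:
  Machine 1: 8 + 6 = 14
  Machine 2: 8 + 10 = 18
  Machine 3: 6 + 3 = 9
Max machine load = 18
Job totals:
  Job 1: 22
  Job 2: 19
Max job total = 22
Lower bound = max(18, 22) = 22

22


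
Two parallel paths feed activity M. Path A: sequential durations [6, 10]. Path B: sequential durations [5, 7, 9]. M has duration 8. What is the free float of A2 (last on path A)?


ES(A2) = sum of predecessors on chain A = 6
EF(A2) = ES + duration = 6 + 10 = 16
Successor of A2 is M. ES(M) = max(sum(A), sum(B)) = max(16, 21) = 21
Free float = ES(successor) - EF(current) = 21 - 16 = 5

5


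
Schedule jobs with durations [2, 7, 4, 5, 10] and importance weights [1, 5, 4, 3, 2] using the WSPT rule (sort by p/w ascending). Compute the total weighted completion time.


Compute p/w ratios and sort ascending (WSPT): [(4, 4), (7, 5), (5, 3), (2, 1), (10, 2)]
Compute weighted completion times:
  Job (p=4,w=4): C=4, w*C=4*4=16
  Job (p=7,w=5): C=11, w*C=5*11=55
  Job (p=5,w=3): C=16, w*C=3*16=48
  Job (p=2,w=1): C=18, w*C=1*18=18
  Job (p=10,w=2): C=28, w*C=2*28=56
Total weighted completion time = 193

193


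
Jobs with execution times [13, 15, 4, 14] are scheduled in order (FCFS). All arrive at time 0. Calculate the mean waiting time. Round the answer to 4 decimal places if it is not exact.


FCFS order (as given): [13, 15, 4, 14]
Waiting times:
  Job 1: wait = 0
  Job 2: wait = 13
  Job 3: wait = 28
  Job 4: wait = 32
Sum of waiting times = 73
Average waiting time = 73/4 = 18.25

18.25


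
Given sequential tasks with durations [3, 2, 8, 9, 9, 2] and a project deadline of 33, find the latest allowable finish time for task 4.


LF(activity 4) = deadline - sum of successor durations
Successors: activities 5 through 6 with durations [9, 2]
Sum of successor durations = 11
LF = 33 - 11 = 22

22


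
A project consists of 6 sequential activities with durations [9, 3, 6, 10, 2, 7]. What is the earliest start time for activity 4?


Activity 4 starts after activities 1 through 3 complete.
Predecessor durations: [9, 3, 6]
ES = 9 + 3 + 6 = 18

18


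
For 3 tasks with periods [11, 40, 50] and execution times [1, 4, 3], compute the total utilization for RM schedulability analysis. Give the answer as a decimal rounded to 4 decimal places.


Compute individual utilizations (exact fractions):
  Task 1: C/T = 1/11 (approx. 0.0909)
  Task 2: C/T = 4/40 = 1/10 (approx. 0.1)
  Task 3: C/T = 3/50 (approx. 0.06)
Total utilization U = 1/11 + 1/10 + 3/50 = 69/275
Rounded to 4 decimal places: U = 0.2509
RM (Liu & Layland) bound for 3 tasks = 0.779763; compare with U = 69/275 (approx. 0.250909)
U <= bound, so schedulable by RM sufficient condition.

0.2509


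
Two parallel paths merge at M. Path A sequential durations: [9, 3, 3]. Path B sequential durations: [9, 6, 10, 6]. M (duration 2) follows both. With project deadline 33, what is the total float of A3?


Forward pass: ES(A3) = sum of predecessors on chain A = 12
EF = ES + duration = 12 + 3 = 15
Backward pass: LF(M) = deadline = 33; LS(M) = 33 - 2 = 31
LF(A3) = LS(M) - sum(successors on chain A) = 31 - 0 = 31
LS = LF - duration = 31 - 3 = 28
Total float = LS - ES = 28 - 12 = 16

16


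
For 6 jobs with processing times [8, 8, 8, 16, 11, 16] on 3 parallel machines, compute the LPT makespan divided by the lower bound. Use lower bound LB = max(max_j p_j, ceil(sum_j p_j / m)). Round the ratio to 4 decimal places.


LPT order: [16, 16, 11, 8, 8, 8]
Machine loads after assignment: [24, 24, 19]
LPT makespan = 24
Lower bound = max(max_job, ceil(total/3)) = max(16, 23) = 23
Ratio = 24 / 23 = 1.0435

1.0435


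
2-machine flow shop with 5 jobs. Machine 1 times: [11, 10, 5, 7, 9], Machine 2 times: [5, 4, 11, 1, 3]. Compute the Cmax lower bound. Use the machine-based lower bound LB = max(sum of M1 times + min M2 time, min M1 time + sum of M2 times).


LB1 = sum(M1 times) + min(M2 times) = 42 + 1 = 43
LB2 = min(M1 times) + sum(M2 times) = 5 + 24 = 29
Lower bound = max(LB1, LB2) = max(43, 29) = 43

43


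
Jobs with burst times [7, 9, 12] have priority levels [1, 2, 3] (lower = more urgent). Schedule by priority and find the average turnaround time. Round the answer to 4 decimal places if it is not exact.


Sort by priority (ascending = highest first):
Order: [(1, 7), (2, 9), (3, 12)]
Completion times:
  Priority 1, burst=7, C=7
  Priority 2, burst=9, C=16
  Priority 3, burst=12, C=28
Average turnaround = 51/3 = 17.0

17.0


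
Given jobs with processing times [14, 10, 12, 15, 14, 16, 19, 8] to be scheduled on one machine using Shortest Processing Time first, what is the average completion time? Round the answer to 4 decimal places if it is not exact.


Sort jobs by processing time (SPT order): [8, 10, 12, 14, 14, 15, 16, 19]
Compute completion times sequentially:
  Job 1: processing = 8, completes at 8
  Job 2: processing = 10, completes at 18
  Job 3: processing = 12, completes at 30
  Job 4: processing = 14, completes at 44
  Job 5: processing = 14, completes at 58
  Job 6: processing = 15, completes at 73
  Job 7: processing = 16, completes at 89
  Job 8: processing = 19, completes at 108
Sum of completion times = 428
Average completion time = 428/8 = 53.5

53.5


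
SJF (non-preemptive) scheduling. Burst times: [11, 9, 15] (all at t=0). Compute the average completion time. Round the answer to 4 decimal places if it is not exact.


SJF order (ascending): [9, 11, 15]
Completion times:
  Job 1: burst=9, C=9
  Job 2: burst=11, C=20
  Job 3: burst=15, C=35
Average completion = 64/3 = 21.3333

21.3333


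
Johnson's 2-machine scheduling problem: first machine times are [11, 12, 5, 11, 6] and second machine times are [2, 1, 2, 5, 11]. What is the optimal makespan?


Apply Johnson's rule:
  Group 1 (a <= b): [(5, 6, 11)]
  Group 2 (a > b): [(4, 11, 5), (1, 11, 2), (3, 5, 2), (2, 12, 1)]
Optimal job order: [5, 4, 1, 3, 2]
Schedule:
  Job 5: M1 done at 6, M2 done at 17
  Job 4: M1 done at 17, M2 done at 22
  Job 1: M1 done at 28, M2 done at 30
  Job 3: M1 done at 33, M2 done at 35
  Job 2: M1 done at 45, M2 done at 46
Makespan = 46

46


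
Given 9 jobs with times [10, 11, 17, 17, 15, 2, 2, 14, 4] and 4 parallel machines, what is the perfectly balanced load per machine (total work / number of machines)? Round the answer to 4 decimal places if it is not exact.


Total processing time = 10 + 11 + 17 + 17 + 15 + 2 + 2 + 14 + 4 = 92
Number of machines = 4
Ideal balanced load = 92 / 4 = 23.0

23.0


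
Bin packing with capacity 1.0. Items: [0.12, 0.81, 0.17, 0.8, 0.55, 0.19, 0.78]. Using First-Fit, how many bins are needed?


Place items sequentially using First-Fit:
  Item 0.12 -> new Bin 1
  Item 0.81 -> Bin 1 (now 0.93)
  Item 0.17 -> new Bin 2
  Item 0.8 -> Bin 2 (now 0.97)
  Item 0.55 -> new Bin 3
  Item 0.19 -> Bin 3 (now 0.74)
  Item 0.78 -> new Bin 4
Total bins used = 4

4


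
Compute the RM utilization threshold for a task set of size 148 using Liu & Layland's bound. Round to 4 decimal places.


Compute 2^(1/148) = 1.0046944113
Subtract 1: 1.0046944113 - 1 = 0.0046944113
Multiply by n: 148 * 0.0046944113 = 0.6947728724
Round to 4 dp: 0.6948

0.6948


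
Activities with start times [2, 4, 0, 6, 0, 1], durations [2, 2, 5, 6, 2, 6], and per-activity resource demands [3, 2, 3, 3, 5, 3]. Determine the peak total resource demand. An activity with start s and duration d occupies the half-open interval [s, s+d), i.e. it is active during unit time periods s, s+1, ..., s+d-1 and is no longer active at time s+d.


Each activity i is active on [start_i, start_i + duration_i).
Compute total resource usage per time slot:
  t=0: active resources = [3, 5], total = 8
  t=1: active resources = [3, 5, 3], total = 11
  t=2: active resources = [3, 3, 3], total = 9
  t=3: active resources = [3, 3, 3], total = 9
  t=4: active resources = [2, 3, 3], total = 8
  t=5: active resources = [2, 3], total = 5
  t=6: active resources = [3, 3], total = 6
  t=7: active resources = [3], total = 3
  t=8: active resources = [3], total = 3
  t=9: active resources = [3], total = 3
  t=10: active resources = [3], total = 3
  t=11: active resources = [3], total = 3
Peak resource demand = 11

11


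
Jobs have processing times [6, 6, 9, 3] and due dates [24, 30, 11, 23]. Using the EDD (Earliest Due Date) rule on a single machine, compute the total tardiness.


Sort by due date (EDD order): [(9, 11), (3, 23), (6, 24), (6, 30)]
Compute completion times and tardiness:
  Job 1: p=9, d=11, C=9, tardiness=max(0,9-11)=0
  Job 2: p=3, d=23, C=12, tardiness=max(0,12-23)=0
  Job 3: p=6, d=24, C=18, tardiness=max(0,18-24)=0
  Job 4: p=6, d=30, C=24, tardiness=max(0,24-30)=0
Total tardiness = 0

0


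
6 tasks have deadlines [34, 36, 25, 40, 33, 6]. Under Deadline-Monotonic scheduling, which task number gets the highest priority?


Sort tasks by relative deadline (ascending):
  Task 6: deadline = 6
  Task 3: deadline = 25
  Task 5: deadline = 33
  Task 1: deadline = 34
  Task 2: deadline = 36
  Task 4: deadline = 40
Priority order (highest first): [6, 3, 5, 1, 2, 4]
Highest priority task = 6

6


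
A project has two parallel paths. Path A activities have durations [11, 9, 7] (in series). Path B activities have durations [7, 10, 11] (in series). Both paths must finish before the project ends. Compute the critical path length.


Path A total = 11 + 9 + 7 = 27
Path B total = 7 + 10 + 11 = 28
Critical path = longest path = max(27, 28) = 28

28


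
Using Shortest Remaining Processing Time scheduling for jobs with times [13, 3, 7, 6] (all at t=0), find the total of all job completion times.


Since all jobs arrive at t=0, SRPT equals SPT ordering.
SPT order: [3, 6, 7, 13]
Completion times:
  Job 1: p=3, C=3
  Job 2: p=6, C=9
  Job 3: p=7, C=16
  Job 4: p=13, C=29
Total completion time = 3 + 9 + 16 + 29 = 57

57


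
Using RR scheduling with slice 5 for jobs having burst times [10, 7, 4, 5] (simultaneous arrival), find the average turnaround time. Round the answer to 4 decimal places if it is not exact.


Time quantum = 5
Execution trace:
  J1 runs 5 units, time = 5
  J2 runs 5 units, time = 10
  J3 runs 4 units, time = 14
  J4 runs 5 units, time = 19
  J1 runs 5 units, time = 24
  J2 runs 2 units, time = 26
Finish times: [24, 26, 14, 19]
Average turnaround = 83/4 = 20.75

20.75


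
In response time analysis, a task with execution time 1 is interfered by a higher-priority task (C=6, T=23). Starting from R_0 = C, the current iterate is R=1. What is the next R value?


R_next = C + ceil(R_prev / T_hp) * C_hp
ceil(1 / 23) = ceil(0.0435) = 1
Interference = 1 * 6 = 6
R_next = 1 + 6 = 7

7
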